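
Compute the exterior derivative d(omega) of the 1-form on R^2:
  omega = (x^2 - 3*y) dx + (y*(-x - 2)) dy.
d(omega) = (3 - y) dx ∧ dy

For a 1-form omega = sum_i f_i dx_i, the exterior derivative is
  d(omega) = sum_{i < j} (∂f_j/∂x_i - ∂f_i/∂x_j) dx_i ∧ dx_j.
  coefficient of dx ∧ dy: ∂f_2/∂x - ∂f_1/∂y = ∂(y*(-x - 2))/∂x - ∂(x^2 - 3*y)/∂y = 3 - y
Assembling: d(omega) = (3 - y) dx ∧ dy.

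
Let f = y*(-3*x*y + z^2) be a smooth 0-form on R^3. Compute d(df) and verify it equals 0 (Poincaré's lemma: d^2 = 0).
d(df) = 0

Step 1: df = sum_i (∂f/∂x_i) dx_i = (-3*y^2) dx + (-6*x*y + z^2) dy + (2*y*z) dz.
Step 2: Apply d again. Using the 1-form formula, the coefficient of dx ∧ dy in d(df) is ∂^2 f/∂x ∂y - ∂^2 f/∂y ∂x = (-6*y) - (-6*y) = 0 (equality of mixed partials for smooth f).
Similarly for dx ∧ dz and dy ∧ dz — all coefficients vanish. So d(df) = 0.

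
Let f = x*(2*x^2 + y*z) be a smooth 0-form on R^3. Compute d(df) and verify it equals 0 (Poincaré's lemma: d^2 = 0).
d(df) = 0

Step 1: df = sum_i (∂f/∂x_i) dx_i = (6*x^2 + y*z) dx + (x*z) dy + (x*y) dz.
Step 2: Apply d again. Using the 1-form formula, the coefficient of dx ∧ dy in d(df) is ∂^2 f/∂x ∂y - ∂^2 f/∂y ∂x = (z) - (z) = 0 (equality of mixed partials for smooth f).
Similarly for dx ∧ dz and dy ∧ dz — all coefficients vanish. So d(df) = 0.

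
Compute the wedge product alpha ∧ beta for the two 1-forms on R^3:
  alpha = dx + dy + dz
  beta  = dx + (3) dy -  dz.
alpha ∧ beta = (2) dx ∧ dy + (-2) dx ∧ dz + (-4) dy ∧ dz

Distribute the wedge, using dx_i ∧ dx_j = -dx_j ∧ dx_i and dx_i ∧ dx_i = 0. For each pair (i, j) with i < j, the coefficient of dx_i ∧ dx_j in alpha ∧ beta is (alpha_i * beta_j - alpha_j * beta_i). Collecting: alpha ∧ beta = (2) dx ∧ dy + (-2) dx ∧ dz + (-4) dy ∧ dz.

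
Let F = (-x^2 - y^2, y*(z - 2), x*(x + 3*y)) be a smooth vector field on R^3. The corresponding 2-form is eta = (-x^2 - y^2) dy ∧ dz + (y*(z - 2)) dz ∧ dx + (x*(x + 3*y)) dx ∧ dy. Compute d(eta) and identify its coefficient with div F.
d(eta) = (-2*x + z - 2) dx ∧ dy ∧ dz; div F = -2*x + z - 2

For a 2-form in R^3 of the form above, applying d gives a 3-form with coefficient ∂P/∂x + ∂Q/∂y + ∂R/∂z:
  ∂P/∂x = -2*x
  ∂Q/∂y = z - 2
  ∂R/∂z = 0
Sum = -2*x + z - 2, which is exactly div F.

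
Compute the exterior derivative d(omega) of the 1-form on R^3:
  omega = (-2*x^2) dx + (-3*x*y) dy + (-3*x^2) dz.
d(omega) = (-3*y) dx ∧ dy + (-6*x) dx ∧ dz

For a 1-form omega = sum_i f_i dx_i, the exterior derivative is
  d(omega) = sum_{i < j} (∂f_j/∂x_i - ∂f_i/∂x_j) dx_i ∧ dx_j.
  coefficient of dx ∧ dy: ∂f_2/∂x - ∂f_1/∂y = ∂(-3*x*y)/∂x - ∂(-2*x^2)/∂y = -3*y
  coefficient of dx ∧ dz: ∂f_3/∂x - ∂f_1/∂z = ∂(-3*x^2)/∂x - ∂(-2*x^2)/∂z = -6*x
Assembling: d(omega) = (-3*y) dx ∧ dy + (-6*x) dx ∧ dz.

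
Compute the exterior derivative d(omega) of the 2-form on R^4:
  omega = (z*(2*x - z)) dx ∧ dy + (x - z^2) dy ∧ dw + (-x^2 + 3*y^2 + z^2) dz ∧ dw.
d(omega) = (2*x - 2*z) dx ∧ dy ∧ dz + (1) dx ∧ dy ∧ dw + (6*y + 2*z) dy ∧ dz ∧ dw + (-2*x) dx ∧ dz ∧ dw

For a 2-form omega = sum_{i<j} g_{ij} dx_i ∧ dx_j, the exterior derivative is
  d(omega) = sum_{i<j} d(g_{ij}) ∧ dx_i ∧ dx_j = sum_{i<j, k} (∂g_{ij}/∂x_k) dx_k ∧ dx_i ∧ dx_j.
Expand each term, using dx_k ∧ dx_i ∧ dx_j = sgn(permutation) dx_{(a)} ∧ dx_{(b)} ∧ dx_{(c)} with (a < b < c) sorted:
  d(z*(2*x - z)) includes (∂/∂z)(z*(2*x - z)) dz = (2*x - 2*z) dz, which multiplied by dx ∧ dy gives (2*x - 2*z) dx ∧ dy ∧ dz
  d(x - z^2) includes (∂/∂x)(x - z^2) dx = (1) dx, which multiplied by dy ∧ dw gives (1) dx ∧ dy ∧ dw
  d(x - z^2) includes (∂/∂z)(x - z^2) dz = (-2*z) dz, which multiplied by dy ∧ dw gives (2*z) dy ∧ dz ∧ dw
  d(-x^2 + 3*y^2 + z^2) includes (∂/∂x)(-x^2 + 3*y^2 + z^2) dx = (-2*x) dx, which multiplied by dz ∧ dw gives (-2*x) dx ∧ dz ∧ dw
  d(-x^2 + 3*y^2 + z^2) includes (∂/∂y)(-x^2 + 3*y^2 + z^2) dy = (6*y) dy, which multiplied by dz ∧ dw gives (6*y) dy ∧ dz ∧ dw
Collecting like 3-forms: d(omega) = (2*x - 2*z) dx ∧ dy ∧ dz + (1) dx ∧ dy ∧ dw + (6*y + 2*z) dy ∧ dz ∧ dw + (-2*x) dx ∧ dz ∧ dw.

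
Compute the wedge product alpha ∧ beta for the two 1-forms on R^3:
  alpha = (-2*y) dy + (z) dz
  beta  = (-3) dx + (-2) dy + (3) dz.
alpha ∧ beta = (-6*y) dx ∧ dy + (-6*y + 2*z) dy ∧ dz + (3*z) dx ∧ dz

Distribute the wedge, using dx_i ∧ dx_j = -dx_j ∧ dx_i and dx_i ∧ dx_i = 0. For each pair (i, j) with i < j, the coefficient of dx_i ∧ dx_j in alpha ∧ beta is (alpha_i * beta_j - alpha_j * beta_i). Collecting: alpha ∧ beta = (-6*y) dx ∧ dy + (-6*y + 2*z) dy ∧ dz + (3*z) dx ∧ dz.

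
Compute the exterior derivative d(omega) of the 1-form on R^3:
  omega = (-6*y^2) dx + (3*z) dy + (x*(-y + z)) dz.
d(omega) = (12*y) dx ∧ dy + (-y + z) dx ∧ dz + (-x - 3) dy ∧ dz

For a 1-form omega = sum_i f_i dx_i, the exterior derivative is
  d(omega) = sum_{i < j} (∂f_j/∂x_i - ∂f_i/∂x_j) dx_i ∧ dx_j.
  coefficient of dx ∧ dy: ∂f_2/∂x - ∂f_1/∂y = ∂(3*z)/∂x - ∂(-6*y^2)/∂y = 12*y
  coefficient of dx ∧ dz: ∂f_3/∂x - ∂f_1/∂z = ∂(x*(-y + z))/∂x - ∂(-6*y^2)/∂z = -y + z
  coefficient of dy ∧ dz: ∂f_3/∂y - ∂f_2/∂z = ∂(x*(-y + z))/∂y - ∂(3*z)/∂z = -x - 3
Assembling: d(omega) = (12*y) dx ∧ dy + (-y + z) dx ∧ dz + (-x - 3) dy ∧ dz.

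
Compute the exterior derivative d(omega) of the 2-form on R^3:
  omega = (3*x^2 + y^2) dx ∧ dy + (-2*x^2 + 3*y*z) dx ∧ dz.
d(omega) = (-3*z) dx ∧ dy ∧ dz

For a 2-form omega = sum_{i<j} g_{ij} dx_i ∧ dx_j, the exterior derivative is
  d(omega) = sum_{i<j} d(g_{ij}) ∧ dx_i ∧ dx_j = sum_{i<j, k} (∂g_{ij}/∂x_k) dx_k ∧ dx_i ∧ dx_j.
Expand each term, using dx_k ∧ dx_i ∧ dx_j = sgn(permutation) dx_{(a)} ∧ dx_{(b)} ∧ dx_{(c)} with (a < b < c) sorted:
  d(-2*x^2 + 3*y*z) includes (∂/∂y)(-2*x^2 + 3*y*z) dy = (3*z) dy, which multiplied by dx ∧ dz gives (-3*z) dx ∧ dy ∧ dz
Collecting like 3-forms: d(omega) = (-3*z) dx ∧ dy ∧ dz.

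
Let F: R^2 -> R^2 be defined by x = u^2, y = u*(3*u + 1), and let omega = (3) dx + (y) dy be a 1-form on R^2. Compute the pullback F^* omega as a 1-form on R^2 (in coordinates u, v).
F^* omega = (u*(18*u^2 + 9*u + 7)) du

Using F^*(f dg) = (f ∘ F) d(g ∘ F), substitute each coordinate x_i by F_i(u, v) in f_i, and replace dx_i by d F_i = (∂F_i/∂u) du + (∂F_i/∂v) dv.
  For the x component: f_1(F) = 3; d F_1 = (2*u) du + (0) dv
  For the y component: f_2(F) = u*(3*u + 1); d F_2 = (6*u + 1) du + (0) dv
Combining and collecting du, dv coefficients:
  coeff of du: u*(18*u^2 + 9*u + 7)
  coeff of dv: 0
F^* omega = (u*(18*u^2 + 9*u + 7)) du.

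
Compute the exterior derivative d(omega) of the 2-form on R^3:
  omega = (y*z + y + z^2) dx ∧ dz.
d(omega) = (-z - 1) dx ∧ dy ∧ dz

For a 2-form omega = sum_{i<j} g_{ij} dx_i ∧ dx_j, the exterior derivative is
  d(omega) = sum_{i<j} d(g_{ij}) ∧ dx_i ∧ dx_j = sum_{i<j, k} (∂g_{ij}/∂x_k) dx_k ∧ dx_i ∧ dx_j.
Expand each term, using dx_k ∧ dx_i ∧ dx_j = sgn(permutation) dx_{(a)} ∧ dx_{(b)} ∧ dx_{(c)} with (a < b < c) sorted:
  d(y*z + y + z^2) includes (∂/∂y)(y*z + y + z^2) dy = (z + 1) dy, which multiplied by dx ∧ dz gives (-z - 1) dx ∧ dy ∧ dz
Collecting like 3-forms: d(omega) = (-z - 1) dx ∧ dy ∧ dz.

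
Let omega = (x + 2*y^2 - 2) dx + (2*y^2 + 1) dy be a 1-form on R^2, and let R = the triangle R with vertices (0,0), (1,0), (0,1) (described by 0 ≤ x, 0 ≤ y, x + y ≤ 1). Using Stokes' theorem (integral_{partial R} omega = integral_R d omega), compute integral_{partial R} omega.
integral_(partial R) omega = -2/3

Stokes: integral_partial_R omega = integral_R d omega with d omega = (∂Q/∂x - ∂P/∂y) dx ∧ dy.
  ∂Q/∂x = 0
  ∂P/∂y = 4*y
  integrand = ∂Q/∂x - ∂P/∂y = -4*y.
Integrating over R: integral_0^1 integral_0^{1-x} (-4*y) dy dx = -2/3.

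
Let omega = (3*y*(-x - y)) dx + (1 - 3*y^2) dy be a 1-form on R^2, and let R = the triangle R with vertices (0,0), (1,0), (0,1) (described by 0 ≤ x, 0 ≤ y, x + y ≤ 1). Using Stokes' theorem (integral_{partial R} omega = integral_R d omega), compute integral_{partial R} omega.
integral_(partial R) omega = 3/2

Stokes: integral_partial_R omega = integral_R d omega with d omega = (∂Q/∂x - ∂P/∂y) dx ∧ dy.
  ∂Q/∂x = 0
  ∂P/∂y = -3*x - 6*y
  integrand = ∂Q/∂x - ∂P/∂y = 3*x + 6*y.
Integrating over R: integral_0^1 integral_0^{1-x} (3*x + 6*y) dy dx = 3/2.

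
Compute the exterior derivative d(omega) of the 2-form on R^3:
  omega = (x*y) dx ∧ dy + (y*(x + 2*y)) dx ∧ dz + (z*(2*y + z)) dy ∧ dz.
d(omega) = (-x - 4*y) dx ∧ dy ∧ dz

For a 2-form omega = sum_{i<j} g_{ij} dx_i ∧ dx_j, the exterior derivative is
  d(omega) = sum_{i<j} d(g_{ij}) ∧ dx_i ∧ dx_j = sum_{i<j, k} (∂g_{ij}/∂x_k) dx_k ∧ dx_i ∧ dx_j.
Expand each term, using dx_k ∧ dx_i ∧ dx_j = sgn(permutation) dx_{(a)} ∧ dx_{(b)} ∧ dx_{(c)} with (a < b < c) sorted:
  d(y*(x + 2*y)) includes (∂/∂y)(y*(x + 2*y)) dy = (x + 4*y) dy, which multiplied by dx ∧ dz gives (-x - 4*y) dx ∧ dy ∧ dz
Collecting like 3-forms: d(omega) = (-x - 4*y) dx ∧ dy ∧ dz.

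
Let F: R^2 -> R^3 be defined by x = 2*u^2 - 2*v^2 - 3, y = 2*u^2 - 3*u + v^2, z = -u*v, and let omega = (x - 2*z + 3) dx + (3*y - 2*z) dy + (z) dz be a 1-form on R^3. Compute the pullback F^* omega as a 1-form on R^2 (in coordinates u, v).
F^* omega = (32*u^3 + 16*u^2*v - 54*u^2 + 5*u*v^2 - 6*u*v + 27*u - 9*v^2) du + (v*(5*u^2 - 4*u*v - 18*u + 14*v^2)) dv

Using F^*(f dg) = (f ∘ F) d(g ∘ F), substitute each coordinate x_i by F_i(u, v) in f_i, and replace dx_i by d F_i = (∂F_i/∂u) du + (∂F_i/∂v) dv.
  For the x component: f_1(F) = 2*u^2 + 2*u*v - 2*v^2; d F_1 = (4*u) du + (-4*v) dv
  For the y component: f_2(F) = 6*u^2 + 2*u*v - 9*u + 3*v^2; d F_2 = (4*u - 3) du + (2*v) dv
  For the z component: f_3(F) = -u*v; d F_3 = (-v) du + (-u) dv
Combining and collecting du, dv coefficients:
  coeff of du: 32*u^3 + 16*u^2*v - 54*u^2 + 5*u*v^2 - 6*u*v + 27*u - 9*v^2
  coeff of dv: v*(5*u^2 - 4*u*v - 18*u + 14*v^2)
F^* omega = (32*u^3 + 16*u^2*v - 54*u^2 + 5*u*v^2 - 6*u*v + 27*u - 9*v^2) du + (v*(5*u^2 - 4*u*v - 18*u + 14*v^2)) dv.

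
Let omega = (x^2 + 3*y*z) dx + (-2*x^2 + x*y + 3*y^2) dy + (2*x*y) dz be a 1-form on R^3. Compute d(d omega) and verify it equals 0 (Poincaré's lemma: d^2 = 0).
d(d omega) = 0

Step 1: d omega = sum_{i<j} (∂f_j/∂x_i - ∂f_i/∂x_j) dx_i ∧ dx_j:
  coeff of dx ∧ dy: -4*x + y - 3*z
  coeff of dx ∧ dz: -y
  coeff of dy ∧ dz: 2*x
Step 2: Apply d again to each 2-form coefficient. The only possible 3-form in R^3 is dx ∧ dy ∧ dz, with coefficient
  ∂(coeff of dy∧dz)/∂x - ∂(coeff of dx∧dz)/∂y + ∂(coeff of dx∧dy)/∂z
  = ∂/∂x (2*x) - ∂/∂y (-y) + ∂/∂z (-4*x + y - 3*z).
Each of these terms simplifies to sums of mixed partials that cancel in pairs. The result is 0 (by equality of mixed partials for smooth functions — Schwarz / Clairaut).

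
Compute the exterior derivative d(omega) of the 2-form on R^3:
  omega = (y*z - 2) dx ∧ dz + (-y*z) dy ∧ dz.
d(omega) = (-z) dx ∧ dy ∧ dz

For a 2-form omega = sum_{i<j} g_{ij} dx_i ∧ dx_j, the exterior derivative is
  d(omega) = sum_{i<j} d(g_{ij}) ∧ dx_i ∧ dx_j = sum_{i<j, k} (∂g_{ij}/∂x_k) dx_k ∧ dx_i ∧ dx_j.
Expand each term, using dx_k ∧ dx_i ∧ dx_j = sgn(permutation) dx_{(a)} ∧ dx_{(b)} ∧ dx_{(c)} with (a < b < c) sorted:
  d(y*z - 2) includes (∂/∂y)(y*z - 2) dy = (z) dy, which multiplied by dx ∧ dz gives (-z) dx ∧ dy ∧ dz
Collecting like 3-forms: d(omega) = (-z) dx ∧ dy ∧ dz.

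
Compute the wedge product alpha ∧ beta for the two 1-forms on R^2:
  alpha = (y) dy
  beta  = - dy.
alpha ∧ beta = 0

Distribute the wedge, using dx_i ∧ dx_j = -dx_j ∧ dx_i and dx_i ∧ dx_i = 0. For each pair (i, j) with i < j, the coefficient of dx_i ∧ dx_j in alpha ∧ beta is (alpha_i * beta_j - alpha_j * beta_i). Collecting: alpha ∧ beta = 0.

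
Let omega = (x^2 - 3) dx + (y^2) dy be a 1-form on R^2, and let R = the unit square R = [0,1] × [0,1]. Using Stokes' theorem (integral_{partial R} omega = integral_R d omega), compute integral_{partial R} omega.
integral_(partial R) omega = 0

Stokes: integral_partial_R omega = integral_R d omega with d omega = (∂Q/∂x - ∂P/∂y) dx ∧ dy.
  ∂Q/∂x = 0
  ∂P/∂y = 0
  integrand = ∂Q/∂x - ∂P/∂y = 0.
Integrating over R: integral_0^1 integral_0^1 (0) dx dy = 0.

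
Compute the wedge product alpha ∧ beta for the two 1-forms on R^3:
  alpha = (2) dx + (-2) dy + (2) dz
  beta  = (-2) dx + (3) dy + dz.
alpha ∧ beta = (2) dx ∧ dy + (6) dx ∧ dz + (-8) dy ∧ dz

Distribute the wedge, using dx_i ∧ dx_j = -dx_j ∧ dx_i and dx_i ∧ dx_i = 0. For each pair (i, j) with i < j, the coefficient of dx_i ∧ dx_j in alpha ∧ beta is (alpha_i * beta_j - alpha_j * beta_i). Collecting: alpha ∧ beta = (2) dx ∧ dy + (6) dx ∧ dz + (-8) dy ∧ dz.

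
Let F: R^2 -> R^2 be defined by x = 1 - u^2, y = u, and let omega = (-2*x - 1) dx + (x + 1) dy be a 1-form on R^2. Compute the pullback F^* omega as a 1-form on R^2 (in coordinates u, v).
F^* omega = (-4*u^3 - u^2 + 6*u + 2) du

Using F^*(f dg) = (f ∘ F) d(g ∘ F), substitute each coordinate x_i by F_i(u, v) in f_i, and replace dx_i by d F_i = (∂F_i/∂u) du + (∂F_i/∂v) dv.
  For the x component: f_1(F) = 2*u^2 - 3; d F_1 = (-2*u) du + (0) dv
  For the y component: f_2(F) = 2 - u^2; d F_2 = (1) du + (0) dv
Combining and collecting du, dv coefficients:
  coeff of du: -4*u^3 - u^2 + 6*u + 2
  coeff of dv: 0
F^* omega = (-4*u^3 - u^2 + 6*u + 2) du.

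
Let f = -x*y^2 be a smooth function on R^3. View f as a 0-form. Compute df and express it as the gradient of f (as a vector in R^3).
df = (-y^2) dx + (-2*x*y) dy + (0) dz; grad f = (-y^2, -2*x*y, 0)

For a 0-form f, d f = (∂f/∂x) dx + (∂f/∂y) dy + (∂f/∂z) dz. The components of the vector representation are exactly the entries of grad f in Cartesian coordinates:
  ∂f/∂x = -y^2
  ∂f/∂y = -2*x*y
  ∂f/∂z = 0.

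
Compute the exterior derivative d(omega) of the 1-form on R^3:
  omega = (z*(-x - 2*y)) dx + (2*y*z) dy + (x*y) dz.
d(omega) = (2*z) dx ∧ dy + (x + 3*y) dx ∧ dz + (x - 2*y) dy ∧ dz

For a 1-form omega = sum_i f_i dx_i, the exterior derivative is
  d(omega) = sum_{i < j} (∂f_j/∂x_i - ∂f_i/∂x_j) dx_i ∧ dx_j.
  coefficient of dx ∧ dy: ∂f_2/∂x - ∂f_1/∂y = ∂(2*y*z)/∂x - ∂(z*(-x - 2*y))/∂y = 2*z
  coefficient of dx ∧ dz: ∂f_3/∂x - ∂f_1/∂z = ∂(x*y)/∂x - ∂(z*(-x - 2*y))/∂z = x + 3*y
  coefficient of dy ∧ dz: ∂f_3/∂y - ∂f_2/∂z = ∂(x*y)/∂y - ∂(2*y*z)/∂z = x - 2*y
Assembling: d(omega) = (2*z) dx ∧ dy + (x + 3*y) dx ∧ dz + (x - 2*y) dy ∧ dz.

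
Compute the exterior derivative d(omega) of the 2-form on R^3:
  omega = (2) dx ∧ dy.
d(omega) = 0

For a 2-form omega = sum_{i<j} g_{ij} dx_i ∧ dx_j, the exterior derivative is
  d(omega) = sum_{i<j} d(g_{ij}) ∧ dx_i ∧ dx_j = sum_{i<j, k} (∂g_{ij}/∂x_k) dx_k ∧ dx_i ∧ dx_j.
Expand each term, using dx_k ∧ dx_i ∧ dx_j = sgn(permutation) dx_{(a)} ∧ dx_{(b)} ∧ dx_{(c)} with (a < b < c) sorted:

Collecting like 3-forms: d(omega) = 0.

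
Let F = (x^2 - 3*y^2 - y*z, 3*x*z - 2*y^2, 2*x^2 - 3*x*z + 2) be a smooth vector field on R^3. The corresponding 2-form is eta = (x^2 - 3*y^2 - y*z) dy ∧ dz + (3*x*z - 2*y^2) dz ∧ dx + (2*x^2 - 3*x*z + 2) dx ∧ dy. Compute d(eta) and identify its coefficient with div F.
d(eta) = (-x - 4*y) dx ∧ dy ∧ dz; div F = -x - 4*y

For a 2-form in R^3 of the form above, applying d gives a 3-form with coefficient ∂P/∂x + ∂Q/∂y + ∂R/∂z:
  ∂P/∂x = 2*x
  ∂Q/∂y = -4*y
  ∂R/∂z = -3*x
Sum = -x - 4*y, which is exactly div F.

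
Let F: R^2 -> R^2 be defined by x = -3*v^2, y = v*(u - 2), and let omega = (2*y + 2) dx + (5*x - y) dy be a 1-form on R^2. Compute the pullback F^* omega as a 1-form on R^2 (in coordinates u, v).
F^* omega = (v^2*(-u - 15*v + 2)) du + (v*(-u^2 - 27*u*v + 4*u + 54*v - 16)) dv

Using F^*(f dg) = (f ∘ F) d(g ∘ F), substitute each coordinate x_i by F_i(u, v) in f_i, and replace dx_i by d F_i = (∂F_i/∂u) du + (∂F_i/∂v) dv.
  For the x component: f_1(F) = 2*u*v - 4*v + 2; d F_1 = (0) du + (-6*v) dv
  For the y component: f_2(F) = v*(-u - 15*v + 2); d F_2 = (v) du + (u - 2) dv
Combining and collecting du, dv coefficients:
  coeff of du: v^2*(-u - 15*v + 2)
  coeff of dv: v*(-u^2 - 27*u*v + 4*u + 54*v - 16)
F^* omega = (v^2*(-u - 15*v + 2)) du + (v*(-u^2 - 27*u*v + 4*u + 54*v - 16)) dv.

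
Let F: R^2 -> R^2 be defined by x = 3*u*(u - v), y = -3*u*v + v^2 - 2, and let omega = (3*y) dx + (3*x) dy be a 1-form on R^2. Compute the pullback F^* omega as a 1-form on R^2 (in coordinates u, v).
F^* omega = (-81*u^2*v + 72*u*v^2 - 36*u - 9*v^3 + 18*v) du + (9*u*(-3*u^2 + 8*u*v - 3*v^2 + 2)) dv

Using F^*(f dg) = (f ∘ F) d(g ∘ F), substitute each coordinate x_i by F_i(u, v) in f_i, and replace dx_i by d F_i = (∂F_i/∂u) du + (∂F_i/∂v) dv.
  For the x component: f_1(F) = -9*u*v + 3*v^2 - 6; d F_1 = (6*u - 3*v) du + (-3*u) dv
  For the y component: f_2(F) = 9*u*(u - v); d F_2 = (-3*v) du + (-3*u + 2*v) dv
Combining and collecting du, dv coefficients:
  coeff of du: -81*u^2*v + 72*u*v^2 - 36*u - 9*v^3 + 18*v
  coeff of dv: 9*u*(-3*u^2 + 8*u*v - 3*v^2 + 2)
F^* omega = (-81*u^2*v + 72*u*v^2 - 36*u - 9*v^3 + 18*v) du + (9*u*(-3*u^2 + 8*u*v - 3*v^2 + 2)) dv.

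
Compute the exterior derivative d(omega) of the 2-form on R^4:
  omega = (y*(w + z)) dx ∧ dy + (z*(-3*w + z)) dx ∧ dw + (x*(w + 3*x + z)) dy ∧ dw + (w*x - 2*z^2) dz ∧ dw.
d(omega) = (y) dx ∧ dy ∧ dz + (w + 6*x + y + z) dx ∧ dy ∧ dw + (4*w - 2*z) dx ∧ dz ∧ dw + (-x) dy ∧ dz ∧ dw

For a 2-form omega = sum_{i<j} g_{ij} dx_i ∧ dx_j, the exterior derivative is
  d(omega) = sum_{i<j} d(g_{ij}) ∧ dx_i ∧ dx_j = sum_{i<j, k} (∂g_{ij}/∂x_k) dx_k ∧ dx_i ∧ dx_j.
Expand each term, using dx_k ∧ dx_i ∧ dx_j = sgn(permutation) dx_{(a)} ∧ dx_{(b)} ∧ dx_{(c)} with (a < b < c) sorted:
  d(y*(w + z)) includes (∂/∂z)(y*(w + z)) dz = (y) dz, which multiplied by dx ∧ dy gives (y) dx ∧ dy ∧ dz
  d(y*(w + z)) includes (∂/∂w)(y*(w + z)) dw = (y) dw, which multiplied by dx ∧ dy gives (y) dx ∧ dy ∧ dw
  d(z*(-3*w + z)) includes (∂/∂z)(z*(-3*w + z)) dz = (-3*w + 2*z) dz, which multiplied by dx ∧ dw gives (3*w - 2*z) dx ∧ dz ∧ dw
  d(x*(w + 3*x + z)) includes (∂/∂x)(x*(w + 3*x + z)) dx = (w + 6*x + z) dx, which multiplied by dy ∧ dw gives (w + 6*x + z) dx ∧ dy ∧ dw
  d(x*(w + 3*x + z)) includes (∂/∂z)(x*(w + 3*x + z)) dz = (x) dz, which multiplied by dy ∧ dw gives (-x) dy ∧ dz ∧ dw
  d(w*x - 2*z^2) includes (∂/∂x)(w*x - 2*z^2) dx = (w) dx, which multiplied by dz ∧ dw gives (w) dx ∧ dz ∧ dw
Collecting like 3-forms: d(omega) = (y) dx ∧ dy ∧ dz + (w + 6*x + y + z) dx ∧ dy ∧ dw + (4*w - 2*z) dx ∧ dz ∧ dw + (-x) dy ∧ dz ∧ dw.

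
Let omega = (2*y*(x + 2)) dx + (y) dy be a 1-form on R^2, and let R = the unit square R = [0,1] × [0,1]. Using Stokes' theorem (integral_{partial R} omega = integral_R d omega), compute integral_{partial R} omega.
integral_(partial R) omega = -5

Stokes: integral_partial_R omega = integral_R d omega with d omega = (∂Q/∂x - ∂P/∂y) dx ∧ dy.
  ∂Q/∂x = 0
  ∂P/∂y = 2*x + 4
  integrand = ∂Q/∂x - ∂P/∂y = -2*x - 4.
Integrating over R: integral_0^1 integral_0^1 (-2*x - 4) dx dy = -5.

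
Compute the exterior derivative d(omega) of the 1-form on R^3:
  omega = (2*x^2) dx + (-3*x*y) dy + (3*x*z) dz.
d(omega) = (-3*y) dx ∧ dy + (3*z) dx ∧ dz

For a 1-form omega = sum_i f_i dx_i, the exterior derivative is
  d(omega) = sum_{i < j} (∂f_j/∂x_i - ∂f_i/∂x_j) dx_i ∧ dx_j.
  coefficient of dx ∧ dy: ∂f_2/∂x - ∂f_1/∂y = ∂(-3*x*y)/∂x - ∂(2*x^2)/∂y = -3*y
  coefficient of dx ∧ dz: ∂f_3/∂x - ∂f_1/∂z = ∂(3*x*z)/∂x - ∂(2*x^2)/∂z = 3*z
Assembling: d(omega) = (-3*y) dx ∧ dy + (3*z) dx ∧ dz.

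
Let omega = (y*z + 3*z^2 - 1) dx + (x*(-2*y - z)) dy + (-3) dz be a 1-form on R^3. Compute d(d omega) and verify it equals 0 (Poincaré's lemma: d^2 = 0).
d(d omega) = 0

Step 1: d omega = sum_{i<j} (∂f_j/∂x_i - ∂f_i/∂x_j) dx_i ∧ dx_j:
  coeff of dx ∧ dy: -2*y - 2*z
  coeff of dx ∧ dz: -y - 6*z
  coeff of dy ∧ dz: x
Step 2: Apply d again to each 2-form coefficient. The only possible 3-form in R^3 is dx ∧ dy ∧ dz, with coefficient
  ∂(coeff of dy∧dz)/∂x - ∂(coeff of dx∧dz)/∂y + ∂(coeff of dx∧dy)/∂z
  = ∂/∂x (x) - ∂/∂y (-y - 6*z) + ∂/∂z (-2*y - 2*z).
Each of these terms simplifies to sums of mixed partials that cancel in pairs. The result is 0 (by equality of mixed partials for smooth functions — Schwarz / Clairaut).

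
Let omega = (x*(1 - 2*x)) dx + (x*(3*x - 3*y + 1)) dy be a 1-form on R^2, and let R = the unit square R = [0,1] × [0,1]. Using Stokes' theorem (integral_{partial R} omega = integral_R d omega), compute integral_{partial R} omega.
integral_(partial R) omega = 5/2

Stokes: integral_partial_R omega = integral_R d omega with d omega = (∂Q/∂x - ∂P/∂y) dx ∧ dy.
  ∂Q/∂x = 6*x - 3*y + 1
  ∂P/∂y = 0
  integrand = ∂Q/∂x - ∂P/∂y = 6*x - 3*y + 1.
Integrating over R: integral_0^1 integral_0^1 (6*x - 3*y + 1) dx dy = 5/2.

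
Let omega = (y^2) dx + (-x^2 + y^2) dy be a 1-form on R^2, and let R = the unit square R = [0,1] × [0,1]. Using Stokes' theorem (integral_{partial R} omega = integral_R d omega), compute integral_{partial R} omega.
integral_(partial R) omega = -2

Stokes: integral_partial_R omega = integral_R d omega with d omega = (∂Q/∂x - ∂P/∂y) dx ∧ dy.
  ∂Q/∂x = -2*x
  ∂P/∂y = 2*y
  integrand = ∂Q/∂x - ∂P/∂y = -2*x - 2*y.
Integrating over R: integral_0^1 integral_0^1 (-2*x - 2*y) dx dy = -2.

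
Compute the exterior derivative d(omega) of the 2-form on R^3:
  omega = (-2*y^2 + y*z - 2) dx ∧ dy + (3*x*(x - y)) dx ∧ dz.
d(omega) = (3*x + y) dx ∧ dy ∧ dz

For a 2-form omega = sum_{i<j} g_{ij} dx_i ∧ dx_j, the exterior derivative is
  d(omega) = sum_{i<j} d(g_{ij}) ∧ dx_i ∧ dx_j = sum_{i<j, k} (∂g_{ij}/∂x_k) dx_k ∧ dx_i ∧ dx_j.
Expand each term, using dx_k ∧ dx_i ∧ dx_j = sgn(permutation) dx_{(a)} ∧ dx_{(b)} ∧ dx_{(c)} with (a < b < c) sorted:
  d(-2*y^2 + y*z - 2) includes (∂/∂z)(-2*y^2 + y*z - 2) dz = (y) dz, which multiplied by dx ∧ dy gives (y) dx ∧ dy ∧ dz
  d(3*x*(x - y)) includes (∂/∂y)(3*x*(x - y)) dy = (-3*x) dy, which multiplied by dx ∧ dz gives (3*x) dx ∧ dy ∧ dz
Collecting like 3-forms: d(omega) = (3*x + y) dx ∧ dy ∧ dz.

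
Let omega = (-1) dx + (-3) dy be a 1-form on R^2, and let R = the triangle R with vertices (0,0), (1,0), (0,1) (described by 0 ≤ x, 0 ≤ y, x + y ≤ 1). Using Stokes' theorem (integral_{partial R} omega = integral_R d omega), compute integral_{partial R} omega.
integral_(partial R) omega = 0

Stokes: integral_partial_R omega = integral_R d omega with d omega = (∂Q/∂x - ∂P/∂y) dx ∧ dy.
  ∂Q/∂x = 0
  ∂P/∂y = 0
  integrand = ∂Q/∂x - ∂P/∂y = 0.
Integrating over R: integral_0^1 integral_0^{1-x} (0) dy dx = 0.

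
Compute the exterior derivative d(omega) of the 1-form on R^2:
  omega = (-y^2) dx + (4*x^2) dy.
d(omega) = (8*x + 2*y) dx ∧ dy

For a 1-form omega = sum_i f_i dx_i, the exterior derivative is
  d(omega) = sum_{i < j} (∂f_j/∂x_i - ∂f_i/∂x_j) dx_i ∧ dx_j.
  coefficient of dx ∧ dy: ∂f_2/∂x - ∂f_1/∂y = ∂(4*x^2)/∂x - ∂(-y^2)/∂y = 8*x + 2*y
Assembling: d(omega) = (8*x + 2*y) dx ∧ dy.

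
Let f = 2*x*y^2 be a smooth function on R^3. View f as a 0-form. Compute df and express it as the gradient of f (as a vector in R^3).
df = (2*y^2) dx + (4*x*y) dy + (0) dz; grad f = (2*y^2, 4*x*y, 0)

For a 0-form f, d f = (∂f/∂x) dx + (∂f/∂y) dy + (∂f/∂z) dz. The components of the vector representation are exactly the entries of grad f in Cartesian coordinates:
  ∂f/∂x = 2*y^2
  ∂f/∂y = 4*x*y
  ∂f/∂z = 0.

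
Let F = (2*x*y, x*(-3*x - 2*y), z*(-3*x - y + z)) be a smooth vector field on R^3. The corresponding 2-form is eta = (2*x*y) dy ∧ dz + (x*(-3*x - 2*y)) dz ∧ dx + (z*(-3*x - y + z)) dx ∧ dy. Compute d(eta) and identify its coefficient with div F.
d(eta) = (-5*x + y + 2*z) dx ∧ dy ∧ dz; div F = -5*x + y + 2*z

For a 2-form in R^3 of the form above, applying d gives a 3-form with coefficient ∂P/∂x + ∂Q/∂y + ∂R/∂z:
  ∂P/∂x = 2*y
  ∂Q/∂y = -2*x
  ∂R/∂z = -3*x - y + 2*z
Sum = -5*x + y + 2*z, which is exactly div F.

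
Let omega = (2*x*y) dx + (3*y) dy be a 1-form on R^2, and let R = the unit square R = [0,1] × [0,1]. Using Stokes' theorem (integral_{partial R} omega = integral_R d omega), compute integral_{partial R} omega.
integral_(partial R) omega = -1

Stokes: integral_partial_R omega = integral_R d omega with d omega = (∂Q/∂x - ∂P/∂y) dx ∧ dy.
  ∂Q/∂x = 0
  ∂P/∂y = 2*x
  integrand = ∂Q/∂x - ∂P/∂y = -2*x.
Integrating over R: integral_0^1 integral_0^1 (-2*x) dx dy = -1.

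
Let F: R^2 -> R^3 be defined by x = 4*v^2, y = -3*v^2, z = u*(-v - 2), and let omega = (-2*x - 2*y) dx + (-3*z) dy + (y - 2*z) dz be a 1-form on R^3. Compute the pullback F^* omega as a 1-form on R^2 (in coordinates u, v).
F^* omega = (-2*u*v^2 - 8*u*v - 8*u + 3*v^3 + 6*v^2) du + (-2*u^2*v - 4*u^2 - 15*u*v^2 - 36*u*v - 16*v^3) dv

Using F^*(f dg) = (f ∘ F) d(g ∘ F), substitute each coordinate x_i by F_i(u, v) in f_i, and replace dx_i by d F_i = (∂F_i/∂u) du + (∂F_i/∂v) dv.
  For the x component: f_1(F) = -2*v^2; d F_1 = (0) du + (8*v) dv
  For the y component: f_2(F) = 3*u*(v + 2); d F_2 = (0) du + (-6*v) dv
  For the z component: f_3(F) = 2*u*v + 4*u - 3*v^2; d F_3 = (-v - 2) du + (-u) dv
Combining and collecting du, dv coefficients:
  coeff of du: -2*u*v^2 - 8*u*v - 8*u + 3*v^3 + 6*v^2
  coeff of dv: -2*u^2*v - 4*u^2 - 15*u*v^2 - 36*u*v - 16*v^3
F^* omega = (-2*u*v^2 - 8*u*v - 8*u + 3*v^3 + 6*v^2) du + (-2*u^2*v - 4*u^2 - 15*u*v^2 - 36*u*v - 16*v^3) dv.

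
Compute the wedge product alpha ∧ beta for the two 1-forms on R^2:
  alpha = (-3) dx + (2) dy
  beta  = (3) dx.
alpha ∧ beta = (-6) dx ∧ dy

Distribute the wedge, using dx_i ∧ dx_j = -dx_j ∧ dx_i and dx_i ∧ dx_i = 0. For each pair (i, j) with i < j, the coefficient of dx_i ∧ dx_j in alpha ∧ beta is (alpha_i * beta_j - alpha_j * beta_i). Collecting: alpha ∧ beta = (-6) dx ∧ dy.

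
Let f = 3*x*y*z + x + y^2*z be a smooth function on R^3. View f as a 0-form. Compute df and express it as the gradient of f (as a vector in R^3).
df = (3*y*z + 1) dx + (z*(3*x + 2*y)) dy + (y*(3*x + y)) dz; grad f = (3*y*z + 1, z*(3*x + 2*y), y*(3*x + y))

For a 0-form f, d f = (∂f/∂x) dx + (∂f/∂y) dy + (∂f/∂z) dz. The components of the vector representation are exactly the entries of grad f in Cartesian coordinates:
  ∂f/∂x = 3*y*z + 1
  ∂f/∂y = z*(3*x + 2*y)
  ∂f/∂z = y*(3*x + y).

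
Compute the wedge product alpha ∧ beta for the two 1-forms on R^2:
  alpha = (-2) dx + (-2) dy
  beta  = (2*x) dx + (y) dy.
alpha ∧ beta = (4*x - 2*y) dx ∧ dy

Distribute the wedge, using dx_i ∧ dx_j = -dx_j ∧ dx_i and dx_i ∧ dx_i = 0. For each pair (i, j) with i < j, the coefficient of dx_i ∧ dx_j in alpha ∧ beta is (alpha_i * beta_j - alpha_j * beta_i). Collecting: alpha ∧ beta = (4*x - 2*y) dx ∧ dy.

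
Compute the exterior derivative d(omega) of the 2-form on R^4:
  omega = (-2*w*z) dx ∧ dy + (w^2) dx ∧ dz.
d(omega) = (-2*w) dx ∧ dy ∧ dz + (-2*z) dx ∧ dy ∧ dw + (2*w) dx ∧ dz ∧ dw

For a 2-form omega = sum_{i<j} g_{ij} dx_i ∧ dx_j, the exterior derivative is
  d(omega) = sum_{i<j} d(g_{ij}) ∧ dx_i ∧ dx_j = sum_{i<j, k} (∂g_{ij}/∂x_k) dx_k ∧ dx_i ∧ dx_j.
Expand each term, using dx_k ∧ dx_i ∧ dx_j = sgn(permutation) dx_{(a)} ∧ dx_{(b)} ∧ dx_{(c)} with (a < b < c) sorted:
  d(-2*w*z) includes (∂/∂z)(-2*w*z) dz = (-2*w) dz, which multiplied by dx ∧ dy gives (-2*w) dx ∧ dy ∧ dz
  d(-2*w*z) includes (∂/∂w)(-2*w*z) dw = (-2*z) dw, which multiplied by dx ∧ dy gives (-2*z) dx ∧ dy ∧ dw
  d(w^2) includes (∂/∂w)(w^2) dw = (2*w) dw, which multiplied by dx ∧ dz gives (2*w) dx ∧ dz ∧ dw
Collecting like 3-forms: d(omega) = (-2*w) dx ∧ dy ∧ dz + (-2*z) dx ∧ dy ∧ dw + (2*w) dx ∧ dz ∧ dw.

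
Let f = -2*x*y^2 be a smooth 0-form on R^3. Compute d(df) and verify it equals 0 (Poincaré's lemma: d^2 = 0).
d(df) = 0

Step 1: df = sum_i (∂f/∂x_i) dx_i = (-2*y^2) dx + (-4*x*y) dy + (0) dz.
Step 2: Apply d again. Using the 1-form formula, the coefficient of dx ∧ dy in d(df) is ∂^2 f/∂x ∂y - ∂^2 f/∂y ∂x = (-4*y) - (-4*y) = 0 (equality of mixed partials for smooth f).
Similarly for dx ∧ dz and dy ∧ dz — all coefficients vanish. So d(df) = 0.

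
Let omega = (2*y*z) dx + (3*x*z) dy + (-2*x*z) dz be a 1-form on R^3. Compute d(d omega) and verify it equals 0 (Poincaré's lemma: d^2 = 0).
d(d omega) = 0

Step 1: d omega = sum_{i<j} (∂f_j/∂x_i - ∂f_i/∂x_j) dx_i ∧ dx_j:
  coeff of dx ∧ dy: z
  coeff of dx ∧ dz: -2*y - 2*z
  coeff of dy ∧ dz: -3*x
Step 2: Apply d again to each 2-form coefficient. The only possible 3-form in R^3 is dx ∧ dy ∧ dz, with coefficient
  ∂(coeff of dy∧dz)/∂x - ∂(coeff of dx∧dz)/∂y + ∂(coeff of dx∧dy)/∂z
  = ∂/∂x (-3*x) - ∂/∂y (-2*y - 2*z) + ∂/∂z (z).
Each of these terms simplifies to sums of mixed partials that cancel in pairs. The result is 0 (by equality of mixed partials for smooth functions — Schwarz / Clairaut).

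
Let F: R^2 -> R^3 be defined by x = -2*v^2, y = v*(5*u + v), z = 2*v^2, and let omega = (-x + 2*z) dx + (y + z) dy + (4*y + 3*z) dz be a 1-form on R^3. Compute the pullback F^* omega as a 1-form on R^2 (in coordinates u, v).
F^* omega = (v^2*(25*u + 15*v)) du + (v*(25*u^2 + 105*u*v + 22*v^2)) dv

Using F^*(f dg) = (f ∘ F) d(g ∘ F), substitute each coordinate x_i by F_i(u, v) in f_i, and replace dx_i by d F_i = (∂F_i/∂u) du + (∂F_i/∂v) dv.
  For the x component: f_1(F) = 6*v^2; d F_1 = (0) du + (-4*v) dv
  For the y component: f_2(F) = v*(5*u + 3*v); d F_2 = (5*v) du + (5*u + 2*v) dv
  For the z component: f_3(F) = 10*v*(2*u + v); d F_3 = (0) du + (4*v) dv
Combining and collecting du, dv coefficients:
  coeff of du: v^2*(25*u + 15*v)
  coeff of dv: v*(25*u^2 + 105*u*v + 22*v^2)
F^* omega = (v^2*(25*u + 15*v)) du + (v*(25*u^2 + 105*u*v + 22*v^2)) dv.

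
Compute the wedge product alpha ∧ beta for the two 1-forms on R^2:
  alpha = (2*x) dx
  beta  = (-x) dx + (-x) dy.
alpha ∧ beta = (-2*x^2) dx ∧ dy

Distribute the wedge, using dx_i ∧ dx_j = -dx_j ∧ dx_i and dx_i ∧ dx_i = 0. For each pair (i, j) with i < j, the coefficient of dx_i ∧ dx_j in alpha ∧ beta is (alpha_i * beta_j - alpha_j * beta_i). Collecting: alpha ∧ beta = (-2*x^2) dx ∧ dy.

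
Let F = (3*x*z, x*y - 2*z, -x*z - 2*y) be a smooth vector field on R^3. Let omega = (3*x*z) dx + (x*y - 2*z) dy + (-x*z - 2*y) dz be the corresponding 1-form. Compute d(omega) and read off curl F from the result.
d(omega) = (0) dy ∧ dz + (3*x + z) dz ∧ dx + (y) dx ∧ dy; curl F = (0, 3*x + z, y)

d omega = sum_{i<j} (∂f_j/∂x_i - ∂f_i/∂x_j) dx_i ∧ dx_j. Under the identification (dy ∧ dz, dz ∧ dx, dx ∧ dy) ↔ (e_x, e_y, e_z), the coefficients are exactly the components of curl F. Compute:
  ∂R/∂y - ∂Q/∂z = (-2) - (-2) = 0
  ∂P/∂z - ∂R/∂x = (3*x) - (-z) = 3*x + z
  ∂Q/∂x - ∂P/∂y = (y) - (0) = y.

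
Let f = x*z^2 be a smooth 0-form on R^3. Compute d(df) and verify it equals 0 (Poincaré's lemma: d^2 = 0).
d(df) = 0

Step 1: df = sum_i (∂f/∂x_i) dx_i = (z^2) dx + (0) dy + (2*x*z) dz.
Step 2: Apply d again. Using the 1-form formula, the coefficient of dx ∧ dy in d(df) is ∂^2 f/∂x ∂y - ∂^2 f/∂y ∂x = (0) - (0) = 0 (equality of mixed partials for smooth f).
Similarly for dx ∧ dz and dy ∧ dz — all coefficients vanish. So d(df) = 0.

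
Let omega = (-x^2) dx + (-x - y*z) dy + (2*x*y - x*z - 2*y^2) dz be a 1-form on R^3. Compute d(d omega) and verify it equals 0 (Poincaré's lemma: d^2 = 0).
d(d omega) = 0

Step 1: d omega = sum_{i<j} (∂f_j/∂x_i - ∂f_i/∂x_j) dx_i ∧ dx_j:
  coeff of dx ∧ dy: -1
  coeff of dx ∧ dz: 2*y - z
  coeff of dy ∧ dz: 2*x - 3*y
Step 2: Apply d again to each 2-form coefficient. The only possible 3-form in R^3 is dx ∧ dy ∧ dz, with coefficient
  ∂(coeff of dy∧dz)/∂x - ∂(coeff of dx∧dz)/∂y + ∂(coeff of dx∧dy)/∂z
  = ∂/∂x (2*x - 3*y) - ∂/∂y (2*y - z) + ∂/∂z (-1).
Each of these terms simplifies to sums of mixed partials that cancel in pairs. The result is 0 (by equality of mixed partials for smooth functions — Schwarz / Clairaut).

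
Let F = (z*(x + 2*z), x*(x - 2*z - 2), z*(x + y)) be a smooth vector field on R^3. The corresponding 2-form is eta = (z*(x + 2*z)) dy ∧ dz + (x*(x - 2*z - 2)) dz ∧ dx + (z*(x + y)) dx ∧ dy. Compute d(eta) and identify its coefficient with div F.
d(eta) = (x + y + z) dx ∧ dy ∧ dz; div F = x + y + z

For a 2-form in R^3 of the form above, applying d gives a 3-form with coefficient ∂P/∂x + ∂Q/∂y + ∂R/∂z:
  ∂P/∂x = z
  ∂Q/∂y = 0
  ∂R/∂z = x + y
Sum = x + y + z, which is exactly div F.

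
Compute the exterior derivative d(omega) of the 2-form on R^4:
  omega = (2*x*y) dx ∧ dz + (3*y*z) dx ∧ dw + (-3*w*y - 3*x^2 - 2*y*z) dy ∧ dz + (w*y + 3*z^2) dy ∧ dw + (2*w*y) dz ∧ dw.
d(omega) = (-8*x) dx ∧ dy ∧ dz + (-3*z) dx ∧ dy ∧ dw + (-3*y) dx ∧ dz ∧ dw + (2*w - 3*y - 6*z) dy ∧ dz ∧ dw

For a 2-form omega = sum_{i<j} g_{ij} dx_i ∧ dx_j, the exterior derivative is
  d(omega) = sum_{i<j} d(g_{ij}) ∧ dx_i ∧ dx_j = sum_{i<j, k} (∂g_{ij}/∂x_k) dx_k ∧ dx_i ∧ dx_j.
Expand each term, using dx_k ∧ dx_i ∧ dx_j = sgn(permutation) dx_{(a)} ∧ dx_{(b)} ∧ dx_{(c)} with (a < b < c) sorted:
  d(2*x*y) includes (∂/∂y)(2*x*y) dy = (2*x) dy, which multiplied by dx ∧ dz gives (-2*x) dx ∧ dy ∧ dz
  d(3*y*z) includes (∂/∂y)(3*y*z) dy = (3*z) dy, which multiplied by dx ∧ dw gives (-3*z) dx ∧ dy ∧ dw
  d(3*y*z) includes (∂/∂z)(3*y*z) dz = (3*y) dz, which multiplied by dx ∧ dw gives (-3*y) dx ∧ dz ∧ dw
  d(-3*w*y - 3*x^2 - 2*y*z) includes (∂/∂x)(-3*w*y - 3*x^2 - 2*y*z) dx = (-6*x) dx, which multiplied by dy ∧ dz gives (-6*x) dx ∧ dy ∧ dz
  d(-3*w*y - 3*x^2 - 2*y*z) includes (∂/∂w)(-3*w*y - 3*x^2 - 2*y*z) dw = (-3*y) dw, which multiplied by dy ∧ dz gives (-3*y) dy ∧ dz ∧ dw
  d(w*y + 3*z^2) includes (∂/∂z)(w*y + 3*z^2) dz = (6*z) dz, which multiplied by dy ∧ dw gives (-6*z) dy ∧ dz ∧ dw
  d(2*w*y) includes (∂/∂y)(2*w*y) dy = (2*w) dy, which multiplied by dz ∧ dw gives (2*w) dy ∧ dz ∧ dw
Collecting like 3-forms: d(omega) = (-8*x) dx ∧ dy ∧ dz + (-3*z) dx ∧ dy ∧ dw + (-3*y) dx ∧ dz ∧ dw + (2*w - 3*y - 6*z) dy ∧ dz ∧ dw.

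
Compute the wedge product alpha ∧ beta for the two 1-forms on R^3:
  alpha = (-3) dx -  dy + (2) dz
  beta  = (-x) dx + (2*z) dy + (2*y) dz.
alpha ∧ beta = (-x - 6*z) dx ∧ dy + (2*x - 6*y) dx ∧ dz + (-2*y - 4*z) dy ∧ dz

Distribute the wedge, using dx_i ∧ dx_j = -dx_j ∧ dx_i and dx_i ∧ dx_i = 0. For each pair (i, j) with i < j, the coefficient of dx_i ∧ dx_j in alpha ∧ beta is (alpha_i * beta_j - alpha_j * beta_i). Collecting: alpha ∧ beta = (-x - 6*z) dx ∧ dy + (2*x - 6*y) dx ∧ dz + (-2*y - 4*z) dy ∧ dz.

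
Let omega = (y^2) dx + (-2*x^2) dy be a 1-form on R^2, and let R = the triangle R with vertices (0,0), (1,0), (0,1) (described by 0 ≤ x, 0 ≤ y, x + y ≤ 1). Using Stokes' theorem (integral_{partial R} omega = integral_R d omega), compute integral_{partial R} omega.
integral_(partial R) omega = -1

Stokes: integral_partial_R omega = integral_R d omega with d omega = (∂Q/∂x - ∂P/∂y) dx ∧ dy.
  ∂Q/∂x = -4*x
  ∂P/∂y = 2*y
  integrand = ∂Q/∂x - ∂P/∂y = -4*x - 2*y.
Integrating over R: integral_0^1 integral_0^{1-x} (-4*x - 2*y) dy dx = -1.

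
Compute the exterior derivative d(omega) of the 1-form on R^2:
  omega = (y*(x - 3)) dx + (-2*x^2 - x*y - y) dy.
d(omega) = (-5*x - y + 3) dx ∧ dy

For a 1-form omega = sum_i f_i dx_i, the exterior derivative is
  d(omega) = sum_{i < j} (∂f_j/∂x_i - ∂f_i/∂x_j) dx_i ∧ dx_j.
  coefficient of dx ∧ dy: ∂f_2/∂x - ∂f_1/∂y = ∂(-2*x^2 - x*y - y)/∂x - ∂(y*(x - 3))/∂y = -5*x - y + 3
Assembling: d(omega) = (-5*x - y + 3) dx ∧ dy.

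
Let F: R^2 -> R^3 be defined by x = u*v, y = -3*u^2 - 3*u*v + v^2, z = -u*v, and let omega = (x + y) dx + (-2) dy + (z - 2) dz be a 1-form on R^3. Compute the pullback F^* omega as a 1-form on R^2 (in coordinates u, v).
F^* omega = (-3*u^2*v - u*v^2 + 12*u + v^3 + 8*v) du + (-3*u^3 - u^2*v + u*v^2 + 8*u - 4*v) dv

Using F^*(f dg) = (f ∘ F) d(g ∘ F), substitute each coordinate x_i by F_i(u, v) in f_i, and replace dx_i by d F_i = (∂F_i/∂u) du + (∂F_i/∂v) dv.
  For the x component: f_1(F) = -3*u^2 - 2*u*v + v^2; d F_1 = (v) du + (u) dv
  For the y component: f_2(F) = -2; d F_2 = (-6*u - 3*v) du + (-3*u + 2*v) dv
  For the z component: f_3(F) = -u*v - 2; d F_3 = (-v) du + (-u) dv
Combining and collecting du, dv coefficients:
  coeff of du: -3*u^2*v - u*v^2 + 12*u + v^3 + 8*v
  coeff of dv: -3*u^3 - u^2*v + u*v^2 + 8*u - 4*v
F^* omega = (-3*u^2*v - u*v^2 + 12*u + v^3 + 8*v) du + (-3*u^3 - u^2*v + u*v^2 + 8*u - 4*v) dv.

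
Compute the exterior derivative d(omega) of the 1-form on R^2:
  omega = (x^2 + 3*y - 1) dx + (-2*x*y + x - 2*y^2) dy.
d(omega) = (-2*y - 2) dx ∧ dy

For a 1-form omega = sum_i f_i dx_i, the exterior derivative is
  d(omega) = sum_{i < j} (∂f_j/∂x_i - ∂f_i/∂x_j) dx_i ∧ dx_j.
  coefficient of dx ∧ dy: ∂f_2/∂x - ∂f_1/∂y = ∂(-2*x*y + x - 2*y^2)/∂x - ∂(x^2 + 3*y - 1)/∂y = -2*y - 2
Assembling: d(omega) = (-2*y - 2) dx ∧ dy.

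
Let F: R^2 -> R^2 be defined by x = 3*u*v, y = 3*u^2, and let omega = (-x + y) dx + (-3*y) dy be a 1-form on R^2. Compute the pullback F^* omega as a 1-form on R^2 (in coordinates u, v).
F^* omega = (9*u*(-6*u^2 + u*v - v^2)) du + (9*u^2*(u - v)) dv

Using F^*(f dg) = (f ∘ F) d(g ∘ F), substitute each coordinate x_i by F_i(u, v) in f_i, and replace dx_i by d F_i = (∂F_i/∂u) du + (∂F_i/∂v) dv.
  For the x component: f_1(F) = 3*u*(u - v); d F_1 = (3*v) du + (3*u) dv
  For the y component: f_2(F) = -9*u^2; d F_2 = (6*u) du + (0) dv
Combining and collecting du, dv coefficients:
  coeff of du: 9*u*(-6*u^2 + u*v - v^2)
  coeff of dv: 9*u^2*(u - v)
F^* omega = (9*u*(-6*u^2 + u*v - v^2)) du + (9*u^2*(u - v)) dv.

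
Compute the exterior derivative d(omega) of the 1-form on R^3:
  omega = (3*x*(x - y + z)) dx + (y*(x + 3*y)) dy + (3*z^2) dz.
d(omega) = (3*x + y) dx ∧ dy + (-3*x) dx ∧ dz

For a 1-form omega = sum_i f_i dx_i, the exterior derivative is
  d(omega) = sum_{i < j} (∂f_j/∂x_i - ∂f_i/∂x_j) dx_i ∧ dx_j.
  coefficient of dx ∧ dy: ∂f_2/∂x - ∂f_1/∂y = ∂(y*(x + 3*y))/∂x - ∂(3*x*(x - y + z))/∂y = 3*x + y
  coefficient of dx ∧ dz: ∂f_3/∂x - ∂f_1/∂z = ∂(3*z^2)/∂x - ∂(3*x*(x - y + z))/∂z = -3*x
Assembling: d(omega) = (3*x + y) dx ∧ dy + (-3*x) dx ∧ dz.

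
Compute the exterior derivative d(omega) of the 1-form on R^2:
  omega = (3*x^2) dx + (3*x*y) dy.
d(omega) = (3*y) dx ∧ dy

For a 1-form omega = sum_i f_i dx_i, the exterior derivative is
  d(omega) = sum_{i < j} (∂f_j/∂x_i - ∂f_i/∂x_j) dx_i ∧ dx_j.
  coefficient of dx ∧ dy: ∂f_2/∂x - ∂f_1/∂y = ∂(3*x*y)/∂x - ∂(3*x^2)/∂y = 3*y
Assembling: d(omega) = (3*y) dx ∧ dy.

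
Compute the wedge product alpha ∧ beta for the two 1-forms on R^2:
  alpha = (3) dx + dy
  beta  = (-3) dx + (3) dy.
alpha ∧ beta = (12) dx ∧ dy

Distribute the wedge, using dx_i ∧ dx_j = -dx_j ∧ dx_i and dx_i ∧ dx_i = 0. For each pair (i, j) with i < j, the coefficient of dx_i ∧ dx_j in alpha ∧ beta is (alpha_i * beta_j - alpha_j * beta_i). Collecting: alpha ∧ beta = (12) dx ∧ dy.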